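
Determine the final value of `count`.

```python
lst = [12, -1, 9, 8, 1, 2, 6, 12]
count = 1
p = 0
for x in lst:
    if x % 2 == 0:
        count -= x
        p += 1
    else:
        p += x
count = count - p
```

x=12: even, count = 1-12 = -11; p=1
x=-1: not even; p=0
x=9: not even; p=9
x=8: even, count = (-11)-8 = -19; p=10
x=1: not even; p=11
x=2: even, count = (-19)-2 = -21; p=12
x=6: even, count = (-21)-6 = -27; p=13
x=12: even, count = (-27)-12 = -39; p=14
count-p = (-39)-14 = -53

-53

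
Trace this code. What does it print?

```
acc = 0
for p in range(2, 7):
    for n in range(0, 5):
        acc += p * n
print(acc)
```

p=2,n=0: acc = 0+0 = 0
p=2,n=1: acc = 0+2 = 2
p=2,n=2: acc = 2+4 = 6
p=2,n=3: acc = 6+6 = 12
p=2,n=4: acc = 12+8 = 20
p=3,n=0: acc = 20+0 = 20
p=3,n=1: acc = 20+3 = 23
p=3,n=2: acc = 23+6 = 29
p=3,n=3: acc = 29+9 = 38
p=3,n=4: acc = 38+12 = 50
p=4,n=0: acc = 50+0 = 50
p=4,n=1: acc = 50+4 = 54
p=4,n=2: acc = 54+8 = 62
p=4,n=3: acc = 62+12 = 74
p=4,n=4: acc = 74+16 = 90
p=5,n=0: acc = 90+0 = 90
p=5,n=1: acc = 90+5 = 95
p=5,n=2: acc = 95+10 = 105
p=5,n=3: acc = 105+15 = 120
p=5,n=4: acc = 120+20 = 140
p=6,n=0: acc = 140+0 = 140
p=6,n=1: acc = 140+6 = 146
p=6,n=2: acc = 146+12 = 158
p=6,n=3: acc = 158+18 = 176
p=6,n=4: acc = 176+24 = 200

200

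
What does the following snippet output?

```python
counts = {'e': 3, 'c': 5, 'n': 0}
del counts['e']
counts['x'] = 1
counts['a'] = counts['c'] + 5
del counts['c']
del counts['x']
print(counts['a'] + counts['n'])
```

del 'e' → {'c': 5, 'n': 0}
counts['x'] = 1 → {'c': 5, 'n': 0, 'x': 1}
counts['a'] = counts['c']+5 = 10 → {'c': 5, 'n': 0, 'x': 1, 'a': 10}
del 'c' → {'n': 0, 'x': 1, 'a': 10}
del 'x' → {'n': 0, 'a': 10}
counts['a']+counts['n'] = 10+0 = 10

10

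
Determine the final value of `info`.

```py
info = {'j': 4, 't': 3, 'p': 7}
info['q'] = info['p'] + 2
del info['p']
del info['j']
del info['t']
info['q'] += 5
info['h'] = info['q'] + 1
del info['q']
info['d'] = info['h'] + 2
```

info['q'] = info['p']+2 = 9 → {'j': 4, 't': 3, 'p': 7, 'q': 9}
del 'p' → {'j': 4, 't': 3, 'q': 9}
del 'j' → {'t': 3, 'q': 9}
del 't' → {'q': 9}
info['q'] = 9+5 = 14 → {'q': 14}
info['h'] = info['q']+1 = 15 → {'q': 14, 'h': 15}
del 'q' → {'h': 15}
info['d'] = info['h']+2 = 17 → {'h': 15, 'd': 17}

{'h': 15, 'd': 17}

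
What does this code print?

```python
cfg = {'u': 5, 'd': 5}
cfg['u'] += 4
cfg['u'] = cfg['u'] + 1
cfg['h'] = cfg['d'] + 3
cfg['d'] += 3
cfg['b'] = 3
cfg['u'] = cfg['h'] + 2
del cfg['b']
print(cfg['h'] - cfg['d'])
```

cfg['u'] = 5+4 = 9 → {'u': 9, 'd': 5}
cfg['u'] = cfg['u']+1 = 10 → {'u': 10, 'd': 5}
cfg['h'] = cfg['d']+3 = 8 → {'u': 10, 'd': 5, 'h': 8}
cfg['d'] = 5+3 = 8 → {'u': 10, 'd': 8, 'h': 8}
cfg['b'] = 3 → {'u': 10, 'd': 8, 'h': 8, 'b': 3}
cfg['u'] = cfg['h']+2 = 10 → {'u': 10, 'd': 8, 'h': 8, 'b': 3}
del 'b' → {'u': 10, 'd': 8, 'h': 8}
cfg['h']-cfg['d'] = 8-8 = 0

0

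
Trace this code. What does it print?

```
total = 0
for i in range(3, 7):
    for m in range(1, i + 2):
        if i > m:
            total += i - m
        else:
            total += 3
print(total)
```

58

i=3,m=1: 3>1, total = 0+2 = 2
i=3,m=2: 3>2, total = 2+1 = 3
i=3,m=3: not 3>3, total = 3+3 = 6
i=3,m=4: not 3>4, total = 6+3 = 9
i=4,m=1: 4>1, total = 9+3 = 12
i=4,m=2: 4>2, total = 12+2 = 14
i=4,m=3: 4>3, total = 14+1 = 15
i=4,m=4: not 4>4, total = 15+3 = 18
i=4,m=5: not 4>5, total = 18+3 = 21
i=5,m=1: 5>1, total = 21+4 = 25
i=5,m=2: 5>2, total = 25+3 = 28
i=5,m=3: 5>3, total = 28+2 = 30
i=5,m=4: 5>4, total = 30+1 = 31
i=5,m=5: not 5>5, total = 31+3 = 34
i=5,m=6: not 5>6, total = 34+3 = 37
i=6,m=1: 6>1, total = 37+5 = 42
i=6,m=2: 6>2, total = 42+4 = 46
i=6,m=3: 6>3, total = 46+3 = 49
i=6,m=4: 6>4, total = 49+2 = 51
i=6,m=5: 6>5, total = 51+1 = 52
i=6,m=6: not 6>6, total = 52+3 = 55
i=6,m=7: not 6>7, total = 55+3 = 58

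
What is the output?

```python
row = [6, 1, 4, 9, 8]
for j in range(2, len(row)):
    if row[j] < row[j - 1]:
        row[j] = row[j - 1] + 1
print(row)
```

j=2: 4>=1, unchanged → [6, 1, 4, 9, 8]
j=3: 9>=4, unchanged → [6, 1, 4, 9, 8]
j=4: 8<9, row[4] = 9+1 = 10 → [6, 1, 4, 9, 10]

[6, 1, 4, 9, 10]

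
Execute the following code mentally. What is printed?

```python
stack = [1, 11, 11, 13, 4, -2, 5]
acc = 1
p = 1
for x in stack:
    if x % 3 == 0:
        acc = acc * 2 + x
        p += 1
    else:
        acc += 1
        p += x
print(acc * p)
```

352

x=1: not %3==0, acc = 1+1 = 2; p=2
x=11: not %3==0, acc = 2+1 = 3; p=13
x=11: not %3==0, acc = 3+1 = 4; p=24
x=13: not %3==0, acc = 4+1 = 5; p=37
x=4: not %3==0, acc = 5+1 = 6; p=41
x=-2: not %3==0, acc = 6+1 = 7; p=39
x=5: not %3==0, acc = 7+1 = 8; p=44
acc*p = 8*44 = 352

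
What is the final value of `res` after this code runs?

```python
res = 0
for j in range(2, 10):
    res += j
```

j=2: res = 0+2 = 2
j=3: res = 2+3 = 5
j=4: res = 5+4 = 9
j=5: res = 9+5 = 14
j=6: res = 14+6 = 20
j=7: res = 20+7 = 27
j=8: res = 27+8 = 35
j=9: res = 35+9 = 44

44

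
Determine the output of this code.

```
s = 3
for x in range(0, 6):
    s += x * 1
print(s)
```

18

x=0: s = 3+0*1 = 3
x=1: s = 3+1*1 = 4
x=2: s = 4+2*1 = 6
x=3: s = 6+3*1 = 9
x=4: s = 9+4*1 = 13
x=5: s = 13+5*1 = 18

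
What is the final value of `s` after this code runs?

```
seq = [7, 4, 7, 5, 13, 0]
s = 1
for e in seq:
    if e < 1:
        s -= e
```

1

e=7: not <1
e=4: not <1
e=7: not <1
e=5: not <1
e=13: not <1
e=0: <1, s = 1-0 = 1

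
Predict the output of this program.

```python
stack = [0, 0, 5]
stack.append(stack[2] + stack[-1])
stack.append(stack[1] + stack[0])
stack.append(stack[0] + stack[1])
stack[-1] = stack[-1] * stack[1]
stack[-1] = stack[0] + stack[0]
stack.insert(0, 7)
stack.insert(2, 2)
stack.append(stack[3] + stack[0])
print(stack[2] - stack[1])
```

2

append stack[2]+stack[-1] = 5+5 = 10 → [0, 0, 5, 10]
append stack[1]+stack[0] = 0+0 = 0 → [0, 0, 5, 10, 0]
append stack[0]+stack[1] = 0+0 = 0 → [0, 0, 5, 10, 0, 0]
stack[-1] = stack[-1]*stack[1] = 0*0 = 0 → [0, 0, 5, 10, 0, 0]
stack[-1] = stack[0]+stack[0] = 0+0 = 0 → [0, 0, 5, 10, 0, 0]
insert 7 at 0 → [7, 0, 0, 5, 10, 0, 0]
insert 2 at 2 → [7, 0, 2, 0, 5, 10, 0, 0]
append stack[3]+stack[0] = 0+7 = 7 → [7, 0, 2, 0, 5, 10, 0, 0, 7]
stack[2]-stack[1] = 2-0 = 2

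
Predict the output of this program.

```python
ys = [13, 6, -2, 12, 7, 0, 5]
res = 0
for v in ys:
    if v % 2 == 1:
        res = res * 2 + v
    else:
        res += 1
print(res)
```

v=13: odd, res = 0*2+13 = 13
v=6: not odd, res = 13+1 = 14
v=-2: not odd, res = 14+1 = 15
v=12: not odd, res = 15+1 = 16
v=7: odd, res = 16*2+7 = 39
v=0: not odd, res = 39+1 = 40
v=5: odd, res = 40*2+5 = 85

85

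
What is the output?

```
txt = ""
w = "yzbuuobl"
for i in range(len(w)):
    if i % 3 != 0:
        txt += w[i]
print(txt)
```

i=0: skip
i=1: add 'z' → 'z'
i=2: add 'b' → 'zb'
i=3: skip
i=4: add 'u' → 'zbu'
i=5: add 'o' → 'zbuo'
i=6: skip
i=7: add 'l' → 'zbuol'

zbuol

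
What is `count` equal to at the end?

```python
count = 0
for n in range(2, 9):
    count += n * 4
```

n=2: count = 0+2*4 = 8
n=3: count = 8+3*4 = 20
n=4: count = 20+4*4 = 36
n=5: count = 36+5*4 = 56
n=6: count = 56+6*4 = 80
n=7: count = 80+7*4 = 108
n=8: count = 108+8*4 = 140

140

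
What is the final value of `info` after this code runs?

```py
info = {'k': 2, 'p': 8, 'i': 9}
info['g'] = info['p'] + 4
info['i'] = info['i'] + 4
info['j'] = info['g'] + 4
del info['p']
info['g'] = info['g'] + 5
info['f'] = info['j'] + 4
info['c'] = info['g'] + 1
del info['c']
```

info['g'] = info['p']+4 = 12 → {'k': 2, 'p': 8, 'i': 9, 'g': 12}
info['i'] = info['i']+4 = 13 → {'k': 2, 'p': 8, 'i': 13, 'g': 12}
info['j'] = info['g']+4 = 16 → {'k': 2, 'p': 8, 'i': 13, 'g': 12, 'j': 16}
del 'p' → {'k': 2, 'i': 13, 'g': 12, 'j': 16}
info['g'] = info['g']+5 = 17 → {'k': 2, 'i': 13, 'g': 17, 'j': 16}
info['f'] = info['j']+4 = 20 → {'k': 2, 'i': 13, 'g': 17, 'j': 16, 'f': 20}
info['c'] = info['g']+1 = 18 → {'k': 2, 'i': 13, 'g': 17, 'j': 16, 'f': 20, 'c': 18}
del 'c' → {'k': 2, 'i': 13, 'g': 17, 'j': 16, 'f': 20}

{'k': 2, 'i': 13, 'g': 17, 'j': 16, 'f': 20}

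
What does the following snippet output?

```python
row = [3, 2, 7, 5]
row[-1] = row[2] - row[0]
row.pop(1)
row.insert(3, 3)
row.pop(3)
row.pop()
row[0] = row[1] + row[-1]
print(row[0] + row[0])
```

28

row[-1] = row[2]-row[0] = 7-3 = 4 → [3, 2, 7, 4]
pop(1) removes 2 → [3, 7, 4]
insert 3 at 3 → [3, 7, 4, 3]
pop(3) removes 3 → [3, 7, 4]
pop() removes 4 → [3, 7]
row[0] = row[1]+row[-1] = 7+7 = 14 → [14, 7]
row[0]+row[0] = 14+14 = 28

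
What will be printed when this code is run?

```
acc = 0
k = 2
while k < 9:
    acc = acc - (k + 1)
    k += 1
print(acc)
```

-42

k=2: acc = 0-3 = -3
k=3: acc = (-3)-4 = -7
k=4: acc = (-7)-5 = -12
k=5: acc = (-12)-6 = -18
k=6: acc = (-18)-7 = -25
k=7: acc = (-25)-8 = -33
k=8: acc = (-33)-9 = -42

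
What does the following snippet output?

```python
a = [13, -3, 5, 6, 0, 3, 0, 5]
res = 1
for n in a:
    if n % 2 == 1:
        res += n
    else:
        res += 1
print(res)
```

n=13: odd, res = 1+13 = 14
n=-3: odd, res = 14+(-3) = 11
n=5: odd, res = 11+5 = 16
n=6: not odd, res = 16+1 = 17
n=0: not odd, res = 17+1 = 18
n=3: odd, res = 18+3 = 21
n=0: not odd, res = 21+1 = 22
n=5: odd, res = 22+5 = 27

27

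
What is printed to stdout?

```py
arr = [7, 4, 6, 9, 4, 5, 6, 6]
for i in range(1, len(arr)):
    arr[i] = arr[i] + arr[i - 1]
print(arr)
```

[7, 11, 17, 26, 30, 35, 41, 47]

i=1: arr[1] = 4+7 = 11 → [7, 11, 6, 9, 4, 5, 6, 6]
i=2: arr[2] = 6+11 = 17 → [7, 11, 17, 9, 4, 5, 6, 6]
i=3: arr[3] = 9+17 = 26 → [7, 11, 17, 26, 4, 5, 6, 6]
i=4: arr[4] = 4+26 = 30 → [7, 11, 17, 26, 30, 5, 6, 6]
i=5: arr[5] = 5+30 = 35 → [7, 11, 17, 26, 30, 35, 6, 6]
i=6: arr[6] = 6+35 = 41 → [7, 11, 17, 26, 30, 35, 41, 6]
i=7: arr[7] = 6+41 = 47 → [7, 11, 17, 26, 30, 35, 41, 47]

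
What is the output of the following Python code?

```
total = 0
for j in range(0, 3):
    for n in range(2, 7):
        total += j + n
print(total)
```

j=0,n=2: total = 0+2 = 2
j=0,n=3: total = 2+3 = 5
j=0,n=4: total = 5+4 = 9
j=0,n=5: total = 9+5 = 14
j=0,n=6: total = 14+6 = 20
j=1,n=2: total = 20+3 = 23
j=1,n=3: total = 23+4 = 27
j=1,n=4: total = 27+5 = 32
j=1,n=5: total = 32+6 = 38
j=1,n=6: total = 38+7 = 45
j=2,n=2: total = 45+4 = 49
j=2,n=3: total = 49+5 = 54
j=2,n=4: total = 54+6 = 60
j=2,n=5: total = 60+7 = 67
j=2,n=6: total = 67+8 = 75

75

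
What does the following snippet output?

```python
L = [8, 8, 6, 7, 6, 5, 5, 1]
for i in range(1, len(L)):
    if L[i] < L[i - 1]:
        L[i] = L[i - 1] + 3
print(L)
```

[8, 8, 11, 14, 17, 20, 23, 26]

i=1: 8>=8, unchanged → [8, 8, 6, 7, 6, 5, 5, 1]
i=2: 6<8, L[2] = 8+3 = 11 → [8, 8, 11, 7, 6, 5, 5, 1]
i=3: 7<11, L[3] = 11+3 = 14 → [8, 8, 11, 14, 6, 5, 5, 1]
i=4: 6<14, L[4] = 14+3 = 17 → [8, 8, 11, 14, 17, 5, 5, 1]
i=5: 5<17, L[5] = 17+3 = 20 → [8, 8, 11, 14, 17, 20, 5, 1]
i=6: 5<20, L[6] = 20+3 = 23 → [8, 8, 11, 14, 17, 20, 23, 1]
i=7: 1<23, L[7] = 23+3 = 26 → [8, 8, 11, 14, 17, 20, 23, 26]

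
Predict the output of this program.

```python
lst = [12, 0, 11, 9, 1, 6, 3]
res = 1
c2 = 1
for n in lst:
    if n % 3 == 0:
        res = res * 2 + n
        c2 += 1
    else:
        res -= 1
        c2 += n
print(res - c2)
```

n=12: %3==0, res = 1*2+12 = 14; c2=2
n=0: %3==0, res = 14*2+0 = 28; c2=3
n=11: not %3==0, res = 28-1 = 27; c2=14
n=9: %3==0, res = 27*2+9 = 63; c2=15
n=1: not %3==0, res = 63-1 = 62; c2=16
n=6: %3==0, res = 62*2+6 = 130; c2=17
n=3: %3==0, res = 130*2+3 = 263; c2=18
res-c2 = 263-18 = 245

245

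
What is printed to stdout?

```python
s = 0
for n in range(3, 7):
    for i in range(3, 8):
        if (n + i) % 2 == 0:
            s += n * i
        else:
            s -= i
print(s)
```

n=3,i=3: even sum, s = 0+9 = 9
n=3,i=4: odd sum, s = 9-4 = 5
n=3,i=5: even sum, s = 5+15 = 20
n=3,i=6: odd sum, s = 20-6 = 14
n=3,i=7: even sum, s = 14+21 = 35
n=4,i=3: odd sum, s = 35-3 = 32
n=4,i=4: even sum, s = 32+16 = 48
n=4,i=5: odd sum, s = 48-5 = 43
n=4,i=6: even sum, s = 43+24 = 67
n=4,i=7: odd sum, s = 67-7 = 60
n=5,i=3: even sum, s = 60+15 = 75
n=5,i=4: odd sum, s = 75-4 = 71
n=5,i=5: even sum, s = 71+25 = 96
n=5,i=6: odd sum, s = 96-6 = 90
n=5,i=7: even sum, s = 90+35 = 125
n=6,i=3: odd sum, s = 125-3 = 122
n=6,i=4: even sum, s = 122+24 = 146
n=6,i=5: odd sum, s = 146-5 = 141
n=6,i=6: even sum, s = 141+36 = 177
n=6,i=7: odd sum, s = 177-7 = 170

170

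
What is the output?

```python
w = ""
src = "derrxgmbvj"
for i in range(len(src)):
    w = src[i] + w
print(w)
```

i=0: prepend 'd' → 'd'
i=1: prepend 'e' → 'ed'
i=2: prepend 'r' → 'red'
i=3: prepend 'r' → 'rred'
i=4: prepend 'x' → 'xrred'
i=5: prepend 'g' → 'gxrred'
i=6: prepend 'm' → 'mgxrred'
i=7: prepend 'b' → 'bmgxrred'
i=8: prepend 'v' → 'vbmgxrred'
i=9: prepend 'j' → 'jvbmgxrred'

jvbmgxrred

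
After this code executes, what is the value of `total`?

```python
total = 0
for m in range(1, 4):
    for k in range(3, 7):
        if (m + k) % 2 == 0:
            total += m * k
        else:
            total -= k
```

24

m=1,k=3: even sum, total = 0+3 = 3
m=1,k=4: odd sum, total = 3-4 = -1
m=1,k=5: even sum, total = (-1)+5 = 4
m=1,k=6: odd sum, total = 4-6 = -2
m=2,k=3: odd sum, total = (-2)-3 = -5
m=2,k=4: even sum, total = (-5)+8 = 3
m=2,k=5: odd sum, total = 3-5 = -2
m=2,k=6: even sum, total = (-2)+12 = 10
m=3,k=3: even sum, total = 10+9 = 19
m=3,k=4: odd sum, total = 19-4 = 15
m=3,k=5: even sum, total = 15+15 = 30
m=3,k=6: odd sum, total = 30-6 = 24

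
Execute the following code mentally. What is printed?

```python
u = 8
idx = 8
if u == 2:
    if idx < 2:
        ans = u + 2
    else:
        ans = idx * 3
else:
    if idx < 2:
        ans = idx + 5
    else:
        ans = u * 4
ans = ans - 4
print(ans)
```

u=8, idx=8
u == 2 is False; idx < 2 is False
→ ans = u * 4 = 32
ans = 32-4 = 28

28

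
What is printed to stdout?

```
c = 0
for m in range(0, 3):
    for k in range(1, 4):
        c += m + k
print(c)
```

m=0,k=1: c = 0+1 = 1
m=0,k=2: c = 1+2 = 3
m=0,k=3: c = 3+3 = 6
m=1,k=1: c = 6+2 = 8
m=1,k=2: c = 8+3 = 11
m=1,k=3: c = 11+4 = 15
m=2,k=1: c = 15+3 = 18
m=2,k=2: c = 18+4 = 22
m=2,k=3: c = 22+5 = 27

27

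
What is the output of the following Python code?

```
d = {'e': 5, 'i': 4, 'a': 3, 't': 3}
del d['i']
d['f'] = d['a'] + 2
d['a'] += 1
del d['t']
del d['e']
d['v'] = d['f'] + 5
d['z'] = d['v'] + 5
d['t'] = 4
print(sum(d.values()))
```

del 'i' → {'e': 5, 'a': 3, 't': 3}
d['f'] = d['a']+2 = 5 → {'e': 5, 'a': 3, 't': 3, 'f': 5}
d['a'] = 3+1 = 4 → {'e': 5, 'a': 4, 't': 3, 'f': 5}
del 't' → {'e': 5, 'a': 4, 'f': 5}
del 'e' → {'a': 4, 'f': 5}
d['v'] = d['f']+5 = 10 → {'a': 4, 'f': 5, 'v': 10}
d['z'] = d['v']+5 = 15 → {'a': 4, 'f': 5, 'v': 10, 'z': 15}
d['t'] = 4 → {'a': 4, 'f': 5, 'v': 10, 'z': 15, 't': 4}
sum of values = 38

38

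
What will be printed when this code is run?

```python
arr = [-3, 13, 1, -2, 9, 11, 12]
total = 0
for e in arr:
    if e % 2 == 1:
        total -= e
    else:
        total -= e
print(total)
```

e=-3: odd, total = 0-(-3) = 3
e=13: odd, total = 3-13 = -10
e=1: odd, total = (-10)-1 = -11
e=-2: not odd, total = (-11)-(-2) = -9
e=9: odd, total = (-9)-9 = -18
e=11: odd, total = (-18)-11 = -29
e=12: not odd, total = (-29)-12 = -41

-41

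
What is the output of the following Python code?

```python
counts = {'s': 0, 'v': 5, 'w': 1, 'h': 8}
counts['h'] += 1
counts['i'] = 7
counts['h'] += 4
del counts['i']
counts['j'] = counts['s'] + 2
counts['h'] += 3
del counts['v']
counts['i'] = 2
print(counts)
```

{'s': 0, 'w': 1, 'h': 16, 'j': 2, 'i': 2}

counts['h'] = 8+1 = 9 → {'s': 0, 'v': 5, 'w': 1, 'h': 9}
counts['i'] = 7 → {'s': 0, 'v': 5, 'w': 1, 'h': 9, 'i': 7}
counts['h'] = 9+4 = 13 → {'s': 0, 'v': 5, 'w': 1, 'h': 13, 'i': 7}
del 'i' → {'s': 0, 'v': 5, 'w': 1, 'h': 13}
counts['j'] = counts['s']+2 = 2 → {'s': 0, 'v': 5, 'w': 1, 'h': 13, 'j': 2}
counts['h'] = 13+3 = 16 → {'s': 0, 'v': 5, 'w': 1, 'h': 16, 'j': 2}
del 'v' → {'s': 0, 'w': 1, 'h': 16, 'j': 2}
counts['i'] = 2 → {'s': 0, 'w': 1, 'h': 16, 'j': 2, 'i': 2}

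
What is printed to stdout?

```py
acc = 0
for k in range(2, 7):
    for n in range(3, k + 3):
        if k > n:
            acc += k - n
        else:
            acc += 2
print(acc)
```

38

k=2,n=3: not 2>3, acc = 0+2 = 2
k=2,n=4: not 2>4, acc = 2+2 = 4
k=3,n=3: not 3>3, acc = 4+2 = 6
k=3,n=4: not 3>4, acc = 6+2 = 8
k=3,n=5: not 3>5, acc = 8+2 = 10
k=4,n=3: 4>3, acc = 10+1 = 11
k=4,n=4: not 4>4, acc = 11+2 = 13
k=4,n=5: not 4>5, acc = 13+2 = 15
k=4,n=6: not 4>6, acc = 15+2 = 17
k=5,n=3: 5>3, acc = 17+2 = 19
k=5,n=4: 5>4, acc = 19+1 = 20
k=5,n=5: not 5>5, acc = 20+2 = 22
k=5,n=6: not 5>6, acc = 22+2 = 24
k=5,n=7: not 5>7, acc = 24+2 = 26
k=6,n=3: 6>3, acc = 26+3 = 29
k=6,n=4: 6>4, acc = 29+2 = 31
k=6,n=5: 6>5, acc = 31+1 = 32
k=6,n=6: not 6>6, acc = 32+2 = 34
k=6,n=7: not 6>7, acc = 34+2 = 36
k=6,n=8: not 6>8, acc = 36+2 = 38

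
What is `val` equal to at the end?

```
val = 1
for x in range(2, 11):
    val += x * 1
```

55

x=2: val = 1+2*1 = 3
x=3: val = 3+3*1 = 6
x=4: val = 6+4*1 = 10
x=5: val = 10+5*1 = 15
x=6: val = 15+6*1 = 21
x=7: val = 21+7*1 = 28
x=8: val = 28+8*1 = 36
x=9: val = 36+9*1 = 45
x=10: val = 45+10*1 = 55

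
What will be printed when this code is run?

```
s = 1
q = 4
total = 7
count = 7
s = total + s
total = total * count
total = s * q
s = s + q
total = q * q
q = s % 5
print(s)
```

12

s = 7+1 = 8
total = 7*7 = 49
total = 8*4 = 32
s = 8+4 = 12
total = 4*4 = 16
q = 12%5 = 2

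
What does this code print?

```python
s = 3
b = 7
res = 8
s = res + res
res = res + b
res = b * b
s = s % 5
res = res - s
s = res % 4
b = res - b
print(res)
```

48

s = 8+8 = 16
res = 8+7 = 15
res = 7*7 = 49
s = 16%5 = 1
res = 49-1 = 48
s = 48%4 = 0
b = 48-7 = 41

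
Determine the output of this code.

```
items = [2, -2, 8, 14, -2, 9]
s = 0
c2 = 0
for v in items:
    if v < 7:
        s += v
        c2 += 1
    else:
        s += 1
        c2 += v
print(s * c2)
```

34

v=2: <7, s = 0+2 = 2; c2=1
v=-2: <7, s = 2+(-2) = 0; c2=2
v=8: not <7, s = 0+1 = 1; c2=10
v=14: not <7, s = 1+1 = 2; c2=24
v=-2: <7, s = 2+(-2) = 0; c2=25
v=9: not <7, s = 0+1 = 1; c2=34
s*c2 = 1*34 = 34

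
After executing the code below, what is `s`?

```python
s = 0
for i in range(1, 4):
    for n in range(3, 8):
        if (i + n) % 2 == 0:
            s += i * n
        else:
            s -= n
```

45

i=1,n=3: even sum, s = 0+3 = 3
i=1,n=4: odd sum, s = 3-4 = -1
i=1,n=5: even sum, s = (-1)+5 = 4
i=1,n=6: odd sum, s = 4-6 = -2
i=1,n=7: even sum, s = (-2)+7 = 5
i=2,n=3: odd sum, s = 5-3 = 2
i=2,n=4: even sum, s = 2+8 = 10
i=2,n=5: odd sum, s = 10-5 = 5
i=2,n=6: even sum, s = 5+12 = 17
i=2,n=7: odd sum, s = 17-7 = 10
i=3,n=3: even sum, s = 10+9 = 19
i=3,n=4: odd sum, s = 19-4 = 15
i=3,n=5: even sum, s = 15+15 = 30
i=3,n=6: odd sum, s = 30-6 = 24
i=3,n=7: even sum, s = 24+21 = 45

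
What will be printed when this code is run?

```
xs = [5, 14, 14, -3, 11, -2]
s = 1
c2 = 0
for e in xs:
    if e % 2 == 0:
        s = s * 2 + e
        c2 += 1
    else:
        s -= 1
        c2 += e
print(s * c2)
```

e=5: not even, s = 1-1 = 0; c2=5
e=14: even, s = 0*2+14 = 14; c2=6
e=14: even, s = 14*2+14 = 42; c2=7
e=-3: not even, s = 42-1 = 41; c2=4
e=11: not even, s = 41-1 = 40; c2=15
e=-2: even, s = 40*2+(-2) = 78; c2=16
s*c2 = 78*16 = 1248

1248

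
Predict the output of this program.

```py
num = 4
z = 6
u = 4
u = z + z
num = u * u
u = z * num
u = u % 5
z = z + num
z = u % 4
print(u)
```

u = 6+6 = 12
num = 12*12 = 144
u = 6*144 = 864
u = 864%5 = 4
z = 6+144 = 150
z = 4%4 = 0

4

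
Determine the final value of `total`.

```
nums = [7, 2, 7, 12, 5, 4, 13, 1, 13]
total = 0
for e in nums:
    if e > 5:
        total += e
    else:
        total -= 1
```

48

e=7: >5, total = 0+7 = 7
e=2: not >5, total = 7-1 = 6
e=7: >5, total = 6+7 = 13
e=12: >5, total = 13+12 = 25
e=5: not >5, total = 25-1 = 24
e=4: not >5, total = 24-1 = 23
e=13: >5, total = 23+13 = 36
e=1: not >5, total = 36-1 = 35
e=13: >5, total = 35+13 = 48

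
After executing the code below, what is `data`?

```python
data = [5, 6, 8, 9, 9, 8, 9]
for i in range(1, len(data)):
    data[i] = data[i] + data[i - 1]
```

[5, 11, 19, 28, 37, 45, 54]

i=1: data[1] = 6+5 = 11 → [5, 11, 8, 9, 9, 8, 9]
i=2: data[2] = 8+11 = 19 → [5, 11, 19, 9, 9, 8, 9]
i=3: data[3] = 9+19 = 28 → [5, 11, 19, 28, 9, 8, 9]
i=4: data[4] = 9+28 = 37 → [5, 11, 19, 28, 37, 8, 9]
i=5: data[5] = 8+37 = 45 → [5, 11, 19, 28, 37, 45, 9]
i=6: data[6] = 9+45 = 54 → [5, 11, 19, 28, 37, 45, 54]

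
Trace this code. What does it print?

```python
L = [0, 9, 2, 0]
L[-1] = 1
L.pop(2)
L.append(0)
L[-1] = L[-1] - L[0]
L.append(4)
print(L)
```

L[-1] = 1 → [0, 9, 2, 1]
pop(2) removes 2 → [0, 9, 1]
append 0 → [0, 9, 1, 0]
L[-1] = L[-1]-L[0] = 0-0 = 0 → [0, 9, 1, 0]
append 4 → [0, 9, 1, 0, 4]

[0, 9, 1, 0, 4]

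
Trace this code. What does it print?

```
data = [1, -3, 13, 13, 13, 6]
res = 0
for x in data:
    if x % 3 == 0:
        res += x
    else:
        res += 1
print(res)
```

x=1: not %3==0, res = 0+1 = 1
x=-3: %3==0, res = 1+(-3) = -2
x=13: not %3==0, res = (-2)+1 = -1
x=13: not %3==0, res = (-1)+1 = 0
x=13: not %3==0, res = 0+1 = 1
x=6: %3==0, res = 1+6 = 7

7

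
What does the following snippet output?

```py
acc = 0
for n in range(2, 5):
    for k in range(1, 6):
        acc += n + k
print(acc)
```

n=2,k=1: acc = 0+3 = 3
n=2,k=2: acc = 3+4 = 7
n=2,k=3: acc = 7+5 = 12
n=2,k=4: acc = 12+6 = 18
n=2,k=5: acc = 18+7 = 25
n=3,k=1: acc = 25+4 = 29
n=3,k=2: acc = 29+5 = 34
n=3,k=3: acc = 34+6 = 40
n=3,k=4: acc = 40+7 = 47
n=3,k=5: acc = 47+8 = 55
n=4,k=1: acc = 55+5 = 60
n=4,k=2: acc = 60+6 = 66
n=4,k=3: acc = 66+7 = 73
n=4,k=4: acc = 73+8 = 81
n=4,k=5: acc = 81+9 = 90

90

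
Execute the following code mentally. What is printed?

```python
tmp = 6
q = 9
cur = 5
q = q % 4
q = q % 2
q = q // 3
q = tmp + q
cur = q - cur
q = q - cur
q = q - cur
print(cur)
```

q = 9%4 = 1
q = 1%2 = 1
q = 1//3 = 0
q = 6+0 = 6
cur = 6-5 = 1
q = 6-1 = 5
q = 5-1 = 4

1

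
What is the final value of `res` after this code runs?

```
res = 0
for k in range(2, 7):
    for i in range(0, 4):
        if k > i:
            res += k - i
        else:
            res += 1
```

54

k=2,i=0: 2>0, res = 0+2 = 2
k=2,i=1: 2>1, res = 2+1 = 3
k=2,i=2: not 2>2, res = 3+1 = 4
k=2,i=3: not 2>3, res = 4+1 = 5
k=3,i=0: 3>0, res = 5+3 = 8
k=3,i=1: 3>1, res = 8+2 = 10
k=3,i=2: 3>2, res = 10+1 = 11
k=3,i=3: not 3>3, res = 11+1 = 12
k=4,i=0: 4>0, res = 12+4 = 16
k=4,i=1: 4>1, res = 16+3 = 19
k=4,i=2: 4>2, res = 19+2 = 21
k=4,i=3: 4>3, res = 21+1 = 22
k=5,i=0: 5>0, res = 22+5 = 27
k=5,i=1: 5>1, res = 27+4 = 31
k=5,i=2: 5>2, res = 31+3 = 34
k=5,i=3: 5>3, res = 34+2 = 36
k=6,i=0: 6>0, res = 36+6 = 42
k=6,i=1: 6>1, res = 42+5 = 47
k=6,i=2: 6>2, res = 47+4 = 51
k=6,i=3: 6>3, res = 51+3 = 54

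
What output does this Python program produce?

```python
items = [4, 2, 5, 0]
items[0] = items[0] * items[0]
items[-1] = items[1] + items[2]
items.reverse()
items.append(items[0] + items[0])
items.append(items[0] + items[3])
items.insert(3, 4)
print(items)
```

items[0] = items[0]*items[0] = 4*4 = 16 → [16, 2, 5, 0]
items[-1] = items[1]+items[2] = 2+5 = 7 → [16, 2, 5, 7]
reverse → [7, 5, 2, 16]
append items[0]+items[0] = 7+7 = 14 → [7, 5, 2, 16, 14]
append items[0]+items[3] = 7+16 = 23 → [7, 5, 2, 16, 14, 23]
insert 4 at 3 → [7, 5, 2, 4, 16, 14, 23]

[7, 5, 2, 4, 16, 14, 23]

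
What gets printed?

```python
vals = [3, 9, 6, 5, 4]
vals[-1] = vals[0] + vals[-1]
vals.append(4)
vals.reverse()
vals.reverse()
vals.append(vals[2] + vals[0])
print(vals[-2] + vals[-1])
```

13

vals[-1] = vals[0]+vals[-1] = 3+4 = 7 → [3, 9, 6, 5, 7]
append 4 → [3, 9, 6, 5, 7, 4]
reverse → [4, 7, 5, 6, 9, 3]
reverse → [3, 9, 6, 5, 7, 4]
append vals[2]+vals[0] = 6+3 = 9 → [3, 9, 6, 5, 7, 4, 9]
vals[-2]+vals[-1] = 4+9 = 13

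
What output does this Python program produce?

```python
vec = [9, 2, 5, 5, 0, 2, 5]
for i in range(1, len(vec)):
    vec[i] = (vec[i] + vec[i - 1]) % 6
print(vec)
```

i=1: vec[1] = (2+9)%6 = 5 → [9, 5, 5, 5, 0, 2, 5]
i=2: vec[2] = (5+5)%6 = 4 → [9, 5, 4, 5, 0, 2, 5]
i=3: vec[3] = (5+4)%6 = 3 → [9, 5, 4, 3, 0, 2, 5]
i=4: vec[4] = (0+3)%6 = 3 → [9, 5, 4, 3, 3, 2, 5]
i=5: vec[5] = (2+3)%6 = 5 → [9, 5, 4, 3, 3, 5, 5]
i=6: vec[6] = (5+5)%6 = 4 → [9, 5, 4, 3, 3, 5, 4]

[9, 5, 4, 3, 3, 5, 4]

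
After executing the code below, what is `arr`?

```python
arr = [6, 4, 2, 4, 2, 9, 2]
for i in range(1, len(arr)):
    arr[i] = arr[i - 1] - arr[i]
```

i=1: arr[1] = 6-4 = 2 → [6, 2, 2, 4, 2, 9, 2]
i=2: arr[2] = 2-2 = 0 → [6, 2, 0, 4, 2, 9, 2]
i=3: arr[3] = 0-4 = -4 → [6, 2, 0, -4, 2, 9, 2]
i=4: arr[4] = (-4)-2 = -6 → [6, 2, 0, -4, -6, 9, 2]
i=5: arr[5] = (-6)-9 = -15 → [6, 2, 0, -4, -6, -15, 2]
i=6: arr[6] = (-15)-2 = -17 → [6, 2, 0, -4, -6, -15, -17]

[6, 2, 0, -4, -6, -15, -17]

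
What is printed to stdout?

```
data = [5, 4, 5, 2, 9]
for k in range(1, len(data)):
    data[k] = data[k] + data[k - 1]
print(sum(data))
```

69

k=1: data[1] = 4+5 = 9 → [5, 9, 5, 2, 9]
k=2: data[2] = 5+9 = 14 → [5, 9, 14, 2, 9]
k=3: data[3] = 2+14 = 16 → [5, 9, 14, 16, 9]
k=4: data[4] = 9+16 = 25 → [5, 9, 14, 16, 25]
sum = 69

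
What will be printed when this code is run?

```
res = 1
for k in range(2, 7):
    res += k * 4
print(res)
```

81

k=2: res = 1+2*4 = 9
k=3: res = 9+3*4 = 21
k=4: res = 21+4*4 = 37
k=5: res = 37+5*4 = 57
k=6: res = 57+6*4 = 81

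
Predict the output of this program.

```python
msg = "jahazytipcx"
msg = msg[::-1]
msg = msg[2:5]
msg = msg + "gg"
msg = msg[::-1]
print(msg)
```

reverse → 'xcpityzahaj'
slice [2:5] → 'pit'
+ 'gg' → 'pitgg'
reverse → 'ggtip'

ggtip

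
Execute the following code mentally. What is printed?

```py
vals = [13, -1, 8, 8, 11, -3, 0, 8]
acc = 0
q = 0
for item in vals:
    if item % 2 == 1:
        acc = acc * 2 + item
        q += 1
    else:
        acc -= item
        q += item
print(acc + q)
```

item=13: odd, acc = 0*2+13 = 13; q=1
item=-1: odd, acc = 13*2+(-1) = 25; q=2
item=8: not odd, acc = 25-8 = 17; q=10
item=8: not odd, acc = 17-8 = 9; q=18
item=11: odd, acc = 9*2+11 = 29; q=19
item=-3: odd, acc = 29*2+(-3) = 55; q=20
item=0: not odd, acc = 55-0 = 55; q=20
item=8: not odd, acc = 55-8 = 47; q=28
acc+q = 47+28 = 75

75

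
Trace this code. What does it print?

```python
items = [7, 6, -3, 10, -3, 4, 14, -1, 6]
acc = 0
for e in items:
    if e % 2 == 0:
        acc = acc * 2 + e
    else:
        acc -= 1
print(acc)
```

168

e=7: not even, acc = 0-1 = -1
e=6: even, acc = (-1)*2+6 = 4
e=-3: not even, acc = 4-1 = 3
e=10: even, acc = 3*2+10 = 16
e=-3: not even, acc = 16-1 = 15
e=4: even, acc = 15*2+4 = 34
e=14: even, acc = 34*2+14 = 82
e=-1: not even, acc = 82-1 = 81
e=6: even, acc = 81*2+6 = 168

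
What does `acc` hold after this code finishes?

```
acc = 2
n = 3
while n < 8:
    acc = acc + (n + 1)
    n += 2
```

20

n=3: acc = 2+4 = 6
n=5: acc = 6+6 = 12
n=7: acc = 12+8 = 20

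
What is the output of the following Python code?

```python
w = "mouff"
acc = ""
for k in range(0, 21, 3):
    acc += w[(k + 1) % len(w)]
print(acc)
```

k=0: add w[1]='o' → 'o'
k=3: add w[4]='f' → 'of'
k=6: add w[2]='u' → 'ofu'
k=9: add w[0]='m' → 'ofum'
k=12: add w[3]='f' → 'ofumf'
k=15: add w[1]='o' → 'ofumfo'
k=18: add w[4]='f' → 'ofumfof'

ofumfof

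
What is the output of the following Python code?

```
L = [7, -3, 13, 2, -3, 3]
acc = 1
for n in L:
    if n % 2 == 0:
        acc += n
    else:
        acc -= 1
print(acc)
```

-2

n=7: not even, acc = 1-1 = 0
n=-3: not even, acc = 0-1 = -1
n=13: not even, acc = (-1)-1 = -2
n=2: even, acc = (-2)+2 = 0
n=-3: not even, acc = 0-1 = -1
n=3: not even, acc = (-1)-1 = -2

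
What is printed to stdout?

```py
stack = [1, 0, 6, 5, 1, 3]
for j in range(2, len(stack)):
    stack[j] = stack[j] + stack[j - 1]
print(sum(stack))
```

45

j=2: stack[2] = 6+0 = 6 → [1, 0, 6, 5, 1, 3]
j=3: stack[3] = 5+6 = 11 → [1, 0, 6, 11, 1, 3]
j=4: stack[4] = 1+11 = 12 → [1, 0, 6, 11, 12, 3]
j=5: stack[5] = 3+12 = 15 → [1, 0, 6, 11, 12, 15]
sum = 45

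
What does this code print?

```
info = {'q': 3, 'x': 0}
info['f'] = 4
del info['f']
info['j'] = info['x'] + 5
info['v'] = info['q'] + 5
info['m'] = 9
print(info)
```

{'q': 3, 'x': 0, 'j': 5, 'v': 8, 'm': 9}

info['f'] = 4 → {'q': 3, 'x': 0, 'f': 4}
del 'f' → {'q': 3, 'x': 0}
info['j'] = info['x']+5 = 5 → {'q': 3, 'x': 0, 'j': 5}
info['v'] = info['q']+5 = 8 → {'q': 3, 'x': 0, 'j': 5, 'v': 8}
info['m'] = 9 → {'q': 3, 'x': 0, 'j': 5, 'v': 8, 'm': 9}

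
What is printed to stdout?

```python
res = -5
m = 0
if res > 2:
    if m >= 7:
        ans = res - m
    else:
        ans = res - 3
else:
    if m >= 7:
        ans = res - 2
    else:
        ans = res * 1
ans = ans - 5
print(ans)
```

res=-5, m=0
res > 2 is False; m >= 7 is False
→ ans = res * 1 = -5
ans = (-5)-5 = -10

-10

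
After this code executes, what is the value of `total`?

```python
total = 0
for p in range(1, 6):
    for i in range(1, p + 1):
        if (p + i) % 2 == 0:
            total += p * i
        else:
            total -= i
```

73

p=1,i=1: even sum, total = 0+1 = 1
p=2,i=1: odd sum, total = 1-1 = 0
p=2,i=2: even sum, total = 0+4 = 4
p=3,i=1: even sum, total = 4+3 = 7
p=3,i=2: odd sum, total = 7-2 = 5
p=3,i=3: even sum, total = 5+9 = 14
p=4,i=1: odd sum, total = 14-1 = 13
p=4,i=2: even sum, total = 13+8 = 21
p=4,i=3: odd sum, total = 21-3 = 18
p=4,i=4: even sum, total = 18+16 = 34
p=5,i=1: even sum, total = 34+5 = 39
p=5,i=2: odd sum, total = 39-2 = 37
p=5,i=3: even sum, total = 37+15 = 52
p=5,i=4: odd sum, total = 52-4 = 48
p=5,i=5: even sum, total = 48+25 = 73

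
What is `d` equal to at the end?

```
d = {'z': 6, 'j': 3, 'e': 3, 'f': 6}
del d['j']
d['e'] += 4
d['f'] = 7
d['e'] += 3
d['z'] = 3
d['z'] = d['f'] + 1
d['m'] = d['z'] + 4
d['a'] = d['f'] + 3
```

del 'j' → {'z': 6, 'e': 3, 'f': 6}
d['e'] = 3+4 = 7 → {'z': 6, 'e': 7, 'f': 6}
d['f'] = 7 → {'z': 6, 'e': 7, 'f': 7}
d['e'] = 7+3 = 10 → {'z': 6, 'e': 10, 'f': 7}
d['z'] = 3 → {'z': 3, 'e': 10, 'f': 7}
d['z'] = d['f']+1 = 8 → {'z': 8, 'e': 10, 'f': 7}
d['m'] = d['z']+4 = 12 → {'z': 8, 'e': 10, 'f': 7, 'm': 12}
d['a'] = d['f']+3 = 10 → {'z': 8, 'e': 10, 'f': 7, 'm': 12, 'a': 10}

{'z': 8, 'e': 10, 'f': 7, 'm': 12, 'a': 10}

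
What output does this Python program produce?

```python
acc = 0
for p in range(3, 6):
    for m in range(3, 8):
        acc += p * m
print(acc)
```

p=3,m=3: acc = 0+9 = 9
p=3,m=4: acc = 9+12 = 21
p=3,m=5: acc = 21+15 = 36
p=3,m=6: acc = 36+18 = 54
p=3,m=7: acc = 54+21 = 75
p=4,m=3: acc = 75+12 = 87
p=4,m=4: acc = 87+16 = 103
p=4,m=5: acc = 103+20 = 123
p=4,m=6: acc = 123+24 = 147
p=4,m=7: acc = 147+28 = 175
p=5,m=3: acc = 175+15 = 190
p=5,m=4: acc = 190+20 = 210
p=5,m=5: acc = 210+25 = 235
p=5,m=6: acc = 235+30 = 265
p=5,m=7: acc = 265+35 = 300

300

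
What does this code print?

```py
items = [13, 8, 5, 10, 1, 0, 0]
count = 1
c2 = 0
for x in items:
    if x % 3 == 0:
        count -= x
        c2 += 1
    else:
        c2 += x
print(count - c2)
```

x=13: not %3==0; c2=13
x=8: not %3==0; c2=21
x=5: not %3==0; c2=26
x=10: not %3==0; c2=36
x=1: not %3==0; c2=37
x=0: %3==0, count = 1-0 = 1; c2=38
x=0: %3==0, count = 1-0 = 1; c2=39
count-c2 = 1-39 = -38

-38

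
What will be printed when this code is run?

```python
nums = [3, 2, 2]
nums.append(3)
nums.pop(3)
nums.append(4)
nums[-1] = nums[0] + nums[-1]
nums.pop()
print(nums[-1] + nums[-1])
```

4

append 3 → [3, 2, 2, 3]
pop(3) removes 3 → [3, 2, 2]
append 4 → [3, 2, 2, 4]
nums[-1] = nums[0]+nums[-1] = 3+4 = 7 → [3, 2, 2, 7]
pop() removes 7 → [3, 2, 2]
nums[-1]+nums[-1] = 2+2 = 4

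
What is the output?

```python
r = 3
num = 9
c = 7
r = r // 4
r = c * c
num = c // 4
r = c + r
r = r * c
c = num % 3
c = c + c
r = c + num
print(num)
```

r = 3//4 = 0
r = 7*7 = 49
num = 7//4 = 1
r = 7+49 = 56
r = 56*7 = 392
c = 1%3 = 1
c = 1+1 = 2
r = 2+1 = 3

1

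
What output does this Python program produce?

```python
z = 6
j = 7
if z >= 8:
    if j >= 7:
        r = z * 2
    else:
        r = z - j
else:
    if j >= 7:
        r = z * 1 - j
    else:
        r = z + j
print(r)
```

-1

z=6, j=7
z >= 8 is False; j >= 7 is True
→ r = z * 1 - j = -1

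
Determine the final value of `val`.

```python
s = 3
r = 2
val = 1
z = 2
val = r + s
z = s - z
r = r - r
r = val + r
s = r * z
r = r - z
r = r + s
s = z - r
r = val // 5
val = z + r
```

val = 2+3 = 5
z = 3-2 = 1
r = 2-2 = 0
r = 5+0 = 5
s = 5*1 = 5
r = 5-1 = 4
r = 4+5 = 9
s = 1-9 = -8
r = 5//5 = 1
val = 1+1 = 2

2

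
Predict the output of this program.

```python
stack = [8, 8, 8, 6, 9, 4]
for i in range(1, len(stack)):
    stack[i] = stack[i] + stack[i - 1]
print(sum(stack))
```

160

i=1: stack[1] = 8+8 = 16 → [8, 16, 8, 6, 9, 4]
i=2: stack[2] = 8+16 = 24 → [8, 16, 24, 6, 9, 4]
i=3: stack[3] = 6+24 = 30 → [8, 16, 24, 30, 9, 4]
i=4: stack[4] = 9+30 = 39 → [8, 16, 24, 30, 39, 4]
i=5: stack[5] = 4+39 = 43 → [8, 16, 24, 30, 39, 43]
sum = 160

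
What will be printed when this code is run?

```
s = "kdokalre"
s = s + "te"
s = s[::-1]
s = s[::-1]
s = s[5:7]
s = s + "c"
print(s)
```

lrc

+ 'te' → 'kdokalrete'
reverse → 'eterlakodk'
reverse → 'kdokalrete'
slice [5:7] → 'lr'
+ 'c' → 'lrc'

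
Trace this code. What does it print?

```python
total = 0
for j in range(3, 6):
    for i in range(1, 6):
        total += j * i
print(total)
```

j=3,i=1: total = 0+3 = 3
j=3,i=2: total = 3+6 = 9
j=3,i=3: total = 9+9 = 18
j=3,i=4: total = 18+12 = 30
j=3,i=5: total = 30+15 = 45
j=4,i=1: total = 45+4 = 49
j=4,i=2: total = 49+8 = 57
j=4,i=3: total = 57+12 = 69
j=4,i=4: total = 69+16 = 85
j=4,i=5: total = 85+20 = 105
j=5,i=1: total = 105+5 = 110
j=5,i=2: total = 110+10 = 120
j=5,i=3: total = 120+15 = 135
j=5,i=4: total = 135+20 = 155
j=5,i=5: total = 155+25 = 180

180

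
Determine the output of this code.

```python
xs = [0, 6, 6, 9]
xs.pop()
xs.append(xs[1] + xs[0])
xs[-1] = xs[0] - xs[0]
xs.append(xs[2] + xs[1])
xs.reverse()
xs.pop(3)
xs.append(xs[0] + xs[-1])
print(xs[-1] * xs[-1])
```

pop() removes 9 → [0, 6, 6]
append xs[1]+xs[0] = 6+0 = 6 → [0, 6, 6, 6]
xs[-1] = xs[0]-xs[0] = 0-0 = 0 → [0, 6, 6, 0]
append xs[2]+xs[1] = 6+6 = 12 → [0, 6, 6, 0, 12]
reverse → [12, 0, 6, 6, 0]
pop(3) removes 6 → [12, 0, 6, 0]
append xs[0]+xs[-1] = 12+0 = 12 → [12, 0, 6, 0, 12]
xs[-1]*xs[-1] = 12*12 = 144

144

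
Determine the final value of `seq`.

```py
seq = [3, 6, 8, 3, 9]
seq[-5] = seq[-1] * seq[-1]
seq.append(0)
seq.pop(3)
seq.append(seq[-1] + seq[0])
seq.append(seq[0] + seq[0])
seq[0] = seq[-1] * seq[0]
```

seq[-5] = seq[-1]*seq[-1] = 9*9 = 81 → [81, 6, 8, 3, 9]
append 0 → [81, 6, 8, 3, 9, 0]
pop(3) removes 3 → [81, 6, 8, 9, 0]
append seq[-1]+seq[0] = 0+81 = 81 → [81, 6, 8, 9, 0, 81]
append seq[0]+seq[0] = 81+81 = 162 → [81, 6, 8, 9, 0, 81, 162]
seq[0] = seq[-1]*seq[0] = 162*81 = 13122 → [13122, 6, 8, 9, 0, 81, 162]

[13122, 6, 8, 9, 0, 81, 162]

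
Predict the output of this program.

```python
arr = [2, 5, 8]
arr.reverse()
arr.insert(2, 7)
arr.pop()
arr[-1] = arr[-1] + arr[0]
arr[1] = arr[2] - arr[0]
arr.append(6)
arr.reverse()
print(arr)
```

[6, 15, 7, 8]

reverse → [8, 5, 2]
insert 7 at 2 → [8, 5, 7, 2]
pop() removes 2 → [8, 5, 7]
arr[-1] = arr[-1]+arr[0] = 7+8 = 15 → [8, 5, 15]
arr[1] = arr[2]-arr[0] = 15-8 = 7 → [8, 7, 15]
append 6 → [8, 7, 15, 6]
reverse → [6, 15, 7, 8]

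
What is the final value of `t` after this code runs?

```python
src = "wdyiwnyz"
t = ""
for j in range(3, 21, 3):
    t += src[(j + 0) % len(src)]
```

'iydwzy'

j=3: add src[3]='i' → 'i'
j=6: add src[6]='y' → 'iy'
j=9: add src[1]='d' → 'iyd'
j=12: add src[4]='w' → 'iydw'
j=15: add src[7]='z' → 'iydwz'
j=18: add src[2]='y' → 'iydwzy'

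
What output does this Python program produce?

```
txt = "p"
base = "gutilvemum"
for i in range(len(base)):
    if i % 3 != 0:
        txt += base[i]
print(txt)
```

i=0: skip
i=1: add 'u' → 'pu'
i=2: add 't' → 'put'
i=3: skip
i=4: add 'l' → 'putl'
i=5: add 'v' → 'putlv'
i=6: skip
i=7: add 'm' → 'putlvm'
i=8: add 'u' → 'putlvmu'
i=9: skip

putlvmu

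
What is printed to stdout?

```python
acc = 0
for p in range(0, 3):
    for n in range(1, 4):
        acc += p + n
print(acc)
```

27

p=0,n=1: acc = 0+1 = 1
p=0,n=2: acc = 1+2 = 3
p=0,n=3: acc = 3+3 = 6
p=1,n=1: acc = 6+2 = 8
p=1,n=2: acc = 8+3 = 11
p=1,n=3: acc = 11+4 = 15
p=2,n=1: acc = 15+3 = 18
p=2,n=2: acc = 18+4 = 22
p=2,n=3: acc = 22+5 = 27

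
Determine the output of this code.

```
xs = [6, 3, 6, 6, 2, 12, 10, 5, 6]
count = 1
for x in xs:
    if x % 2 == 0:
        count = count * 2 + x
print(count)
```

x=6: even, count = 1*2+6 = 8
x=3: not even
x=6: even, count = 8*2+6 = 22
x=6: even, count = 22*2+6 = 50
x=2: even, count = 50*2+2 = 102
x=12: even, count = 102*2+12 = 216
x=10: even, count = 216*2+10 = 442
x=5: not even
x=6: even, count = 442*2+6 = 890

890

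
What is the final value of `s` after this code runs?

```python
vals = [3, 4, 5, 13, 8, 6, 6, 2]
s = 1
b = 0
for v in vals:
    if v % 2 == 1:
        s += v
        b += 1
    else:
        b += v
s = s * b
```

638

v=3: odd, s = 1+3 = 4; b=1
v=4: not odd; b=5
v=5: odd, s = 4+5 = 9; b=6
v=13: odd, s = 9+13 = 22; b=7
v=8: not odd; b=15
v=6: not odd; b=21
v=6: not odd; b=27
v=2: not odd; b=29
s*b = 22*29 = 638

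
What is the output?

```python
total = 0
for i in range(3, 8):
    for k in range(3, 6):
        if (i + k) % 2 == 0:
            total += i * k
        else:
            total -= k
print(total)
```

i=3,k=3: even sum, total = 0+9 = 9
i=3,k=4: odd sum, total = 9-4 = 5
i=3,k=5: even sum, total = 5+15 = 20
i=4,k=3: odd sum, total = 20-3 = 17
i=4,k=4: even sum, total = 17+16 = 33
i=4,k=5: odd sum, total = 33-5 = 28
i=5,k=3: even sum, total = 28+15 = 43
i=5,k=4: odd sum, total = 43-4 = 39
i=5,k=5: even sum, total = 39+25 = 64
i=6,k=3: odd sum, total = 64-3 = 61
i=6,k=4: even sum, total = 61+24 = 85
i=6,k=5: odd sum, total = 85-5 = 80
i=7,k=3: even sum, total = 80+21 = 101
i=7,k=4: odd sum, total = 101-4 = 97
i=7,k=5: even sum, total = 97+35 = 132

132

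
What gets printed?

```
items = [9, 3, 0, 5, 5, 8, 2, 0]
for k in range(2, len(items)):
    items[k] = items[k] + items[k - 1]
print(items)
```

k=2: items[2] = 0+3 = 3 → [9, 3, 3, 5, 5, 8, 2, 0]
k=3: items[3] = 5+3 = 8 → [9, 3, 3, 8, 5, 8, 2, 0]
k=4: items[4] = 5+8 = 13 → [9, 3, 3, 8, 13, 8, 2, 0]
k=5: items[5] = 8+13 = 21 → [9, 3, 3, 8, 13, 21, 2, 0]
k=6: items[6] = 2+21 = 23 → [9, 3, 3, 8, 13, 21, 23, 0]
k=7: items[7] = 0+23 = 23 → [9, 3, 3, 8, 13, 21, 23, 23]

[9, 3, 3, 8, 13, 21, 23, 23]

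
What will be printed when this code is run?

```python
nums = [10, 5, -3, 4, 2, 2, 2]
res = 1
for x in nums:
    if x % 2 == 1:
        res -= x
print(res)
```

x=10: not odd
x=5: odd, res = 1-5 = -4
x=-3: odd, res = (-4)-(-3) = -1
x=4: not odd
x=2: not odd
x=2: not odd
x=2: not odd

-1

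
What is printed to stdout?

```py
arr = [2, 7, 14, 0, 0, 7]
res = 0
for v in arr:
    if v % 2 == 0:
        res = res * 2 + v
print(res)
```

v=2: even, res = 0*2+2 = 2
v=7: not even
v=14: even, res = 2*2+14 = 18
v=0: even, res = 18*2+0 = 36
v=0: even, res = 36*2+0 = 72
v=7: not even

72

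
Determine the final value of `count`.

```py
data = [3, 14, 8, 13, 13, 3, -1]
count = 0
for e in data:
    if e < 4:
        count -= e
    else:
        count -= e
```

-53

e=3: <4, count = 0-3 = -3
e=14: not <4, count = (-3)-14 = -17
e=8: not <4, count = (-17)-8 = -25
e=13: not <4, count = (-25)-13 = -38
e=13: not <4, count = (-38)-13 = -51
e=3: <4, count = (-51)-3 = -54
e=-1: <4, count = (-54)-(-1) = -53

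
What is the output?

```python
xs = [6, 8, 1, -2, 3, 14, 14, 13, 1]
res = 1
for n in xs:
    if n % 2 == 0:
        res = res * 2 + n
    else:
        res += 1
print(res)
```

n=6: even, res = 1*2+6 = 8
n=8: even, res = 8*2+8 = 24
n=1: not even, res = 24+1 = 25
n=-2: even, res = 25*2+(-2) = 48
n=3: not even, res = 48+1 = 49
n=14: even, res = 49*2+14 = 112
n=14: even, res = 112*2+14 = 238
n=13: not even, res = 238+1 = 239
n=1: not even, res = 239+1 = 240

240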